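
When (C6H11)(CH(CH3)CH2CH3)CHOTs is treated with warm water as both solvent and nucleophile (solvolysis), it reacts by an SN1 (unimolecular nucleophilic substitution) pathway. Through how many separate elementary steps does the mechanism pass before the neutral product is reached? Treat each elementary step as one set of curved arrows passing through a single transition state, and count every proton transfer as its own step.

4

Step 1: Ionisation: the C–O σ-bond cleaves heterolytically; both bonding electrons depart with TsO⁻, leaving a secondary carbocation at the α-carbon.
Step 2: A 1,2-hydride shift from the adjacent sec-butyl carbon moves the positive charge from the secondary centre to an adjacent carbon, generating a more stable tertiary carbocation.
Step 3: A lone pair on the oxygen of H2O attacks the carbocation, forming a new C–O σ-bond and an oxonium ion.
Step 4: Proton transfer from the O–H of the oxonium ion to a solvent molecule delivers the neutral alcohol.
Total: 4 elementary steps.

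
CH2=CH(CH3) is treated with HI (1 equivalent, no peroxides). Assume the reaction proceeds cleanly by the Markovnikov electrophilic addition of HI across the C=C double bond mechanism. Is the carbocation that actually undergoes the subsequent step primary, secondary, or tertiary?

Step 1: Protonation of the alkene by HI: the π bond acts as the nucleophile and picks up H⁺, giving the more stable (Markovnikov) secondary carbocation. The H–I bond breaks heterolytically, releasing I⁻.
No single 1,2-shift to an adjacent carbon would give a more-substituted cation, so no rearrangement occurs.

secondary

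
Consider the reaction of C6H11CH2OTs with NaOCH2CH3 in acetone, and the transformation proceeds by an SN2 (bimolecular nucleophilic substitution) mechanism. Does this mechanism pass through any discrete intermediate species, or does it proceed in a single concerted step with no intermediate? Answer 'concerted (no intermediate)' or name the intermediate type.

Backside attack by CH3CH2O⁻ on the carbon bearing the tosylate: the new C–O bond forms as the C–O bond breaks, with Walden inversion at carbon.
All bond changes occur in one transition state; no discrete intermediate is formed.

concerted (no intermediate)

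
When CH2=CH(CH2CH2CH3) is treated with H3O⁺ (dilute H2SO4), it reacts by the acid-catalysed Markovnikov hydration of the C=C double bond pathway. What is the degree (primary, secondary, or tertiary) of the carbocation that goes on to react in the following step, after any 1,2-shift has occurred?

secondary

Step 1: Protonation of the alkene by H3O⁺: the π bond acts as the nucleophile and picks up H⁺, giving the more stable (Markovnikov) secondary carbocation. H2O is released.
No single 1,2-shift to an adjacent carbon would give a more-substituted cation, so no rearrangement occurs.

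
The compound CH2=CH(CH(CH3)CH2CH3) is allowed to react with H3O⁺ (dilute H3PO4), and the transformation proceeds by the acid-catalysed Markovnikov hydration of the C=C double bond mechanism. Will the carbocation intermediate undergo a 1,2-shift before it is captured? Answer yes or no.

The first-formed carbocation is secondary.
The adjacent sec-butyl carbon already bears 2 other carbon substituents and has a hydrogen to migrate; after a 1,2-hydride shift from that carbon the positive charge sits on a tertiary centre.
Tertiary is more stable than secondary, so the shift occurs.

yes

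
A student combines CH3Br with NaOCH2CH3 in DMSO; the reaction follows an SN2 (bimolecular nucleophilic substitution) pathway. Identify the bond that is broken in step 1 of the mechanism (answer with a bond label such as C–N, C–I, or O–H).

Step 1: Backside attack by CH3CH2O⁻ on the carbon bearing the bromide: the new C–O bond forms as the C–Br bond breaks, with Walden inversion at carbon.
The bond broken in this step is the C–Br bond.

C–Br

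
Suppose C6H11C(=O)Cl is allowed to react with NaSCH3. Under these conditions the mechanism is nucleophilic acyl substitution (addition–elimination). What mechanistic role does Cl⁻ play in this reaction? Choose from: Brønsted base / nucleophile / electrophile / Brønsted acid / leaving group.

leaving group

Step 2: Collapse of the tetrahedral intermediate: the alkoxide oxygen pushes its lone pair back to re-form C=O while Cl⁻ leaves.
Cl⁻ departs with both electrons of the breaking σ-bond — that is the definition of a leaving group.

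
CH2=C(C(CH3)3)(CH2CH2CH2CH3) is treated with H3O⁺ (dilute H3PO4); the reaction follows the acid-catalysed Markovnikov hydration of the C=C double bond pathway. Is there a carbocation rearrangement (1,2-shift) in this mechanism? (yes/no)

The first-formed carbocation is tertiary.
No single 1,2-shift to an adjacent carbon would produce a more-substituted cation than the one already present, so no rearrangement occurs.

no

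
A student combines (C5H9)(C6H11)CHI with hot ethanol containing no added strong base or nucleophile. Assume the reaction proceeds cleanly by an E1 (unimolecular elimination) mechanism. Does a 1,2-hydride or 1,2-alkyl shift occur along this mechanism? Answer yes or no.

The first-formed carbocation is secondary.
The adjacent cyclopentyl carbon already bears 2 other carbon substituents and has a hydrogen to migrate; after a 1,2-hydride shift from that carbon the positive charge sits on a tertiary centre.
Tertiary is more stable than secondary, so the shift occurs.

yes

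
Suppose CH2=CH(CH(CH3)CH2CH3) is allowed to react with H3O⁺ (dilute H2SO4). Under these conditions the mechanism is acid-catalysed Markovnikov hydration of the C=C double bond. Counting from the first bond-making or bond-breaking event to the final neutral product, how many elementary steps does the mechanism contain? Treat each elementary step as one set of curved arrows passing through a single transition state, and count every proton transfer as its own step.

Step 1: Electrophilic addition begins with the π(C=C) electrons forming a bond to the proton of H3O⁺. Following Markovnikov's rule, the resulting cation is secondary. H2O is released.
Step 2: Carbocation rearrangement: a 1,2-hydride shift from the adjacent sec-butyl carbon converts the initially-formed secondary cation into the more stable tertiary cation.
Step 3: Nucleophilic capture of the cation by H2O produces the protonated alcohol (an oxonium ion).
Step 4: Deprotonation of the oxonium ion by a water molecule delivers the neutral alcohol and regenerates the acid catalyst.
Total: 4 elementary steps.

4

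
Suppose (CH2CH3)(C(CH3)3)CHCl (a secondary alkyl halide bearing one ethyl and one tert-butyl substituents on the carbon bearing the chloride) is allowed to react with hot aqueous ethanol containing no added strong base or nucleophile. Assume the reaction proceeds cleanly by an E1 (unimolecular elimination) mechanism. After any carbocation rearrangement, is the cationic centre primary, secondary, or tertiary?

tertiary

Step 1: Ionisation: the C–Cl σ-bond cleaves heterolytically; both bonding electrons depart with Cl⁻, leaving a secondary carbocation at the α-carbon.
Step 2: A 1,2-methyl shift from the adjacent tert-butyl carbon moves the positive charge from the secondary centre to an adjacent carbon, generating a more stable tertiary carbocation.
The cation rearranges from secondary to tertiary via a 1,2-methyl shift from the adjacent tert-butyl carbon; the tertiary cation is what reacts next.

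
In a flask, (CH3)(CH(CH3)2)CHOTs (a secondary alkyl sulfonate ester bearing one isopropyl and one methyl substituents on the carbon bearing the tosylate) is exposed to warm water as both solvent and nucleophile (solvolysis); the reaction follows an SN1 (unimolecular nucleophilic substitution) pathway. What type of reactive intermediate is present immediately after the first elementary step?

secondary carbocation

Step 1: Unassisted departure of TsO⁻ (taking the C–O bonding pair) generates a secondary carbocation.
After step 1 the species present is a secondary carbocation.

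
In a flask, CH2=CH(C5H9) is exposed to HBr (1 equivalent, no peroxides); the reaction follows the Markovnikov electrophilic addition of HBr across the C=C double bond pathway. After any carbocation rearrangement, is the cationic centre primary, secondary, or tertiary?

tertiary

Step 1: Protonation of the alkene by HBr: the π bond acts as the nucleophile and picks up H⁺, giving the more stable (Markovnikov) secondary carbocation. The H–Br bond breaks heterolytically, releasing Br⁻.
Step 2: A 1,2-hydride shift from the adjacent cyclopentyl carbon moves the positive charge from the secondary centre to an adjacent carbon, generating a more stable tertiary carbocation.
The cation rearranges from secondary to tertiary via a 1,2-hydride shift from the adjacent cyclopentyl carbon; the tertiary cation is what reacts next.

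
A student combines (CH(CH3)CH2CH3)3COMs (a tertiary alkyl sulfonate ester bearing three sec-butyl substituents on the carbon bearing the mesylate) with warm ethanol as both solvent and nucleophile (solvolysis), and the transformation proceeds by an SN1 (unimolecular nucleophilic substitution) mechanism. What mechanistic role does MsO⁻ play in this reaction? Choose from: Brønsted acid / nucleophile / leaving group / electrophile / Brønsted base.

leaving group

Step 1: Rate-determining heterolysis of the C–O bond gives MsO⁻ and a tertiary carbocation.
MsO⁻ departs with both electrons of the breaking σ-bond — that is the definition of a leaving group.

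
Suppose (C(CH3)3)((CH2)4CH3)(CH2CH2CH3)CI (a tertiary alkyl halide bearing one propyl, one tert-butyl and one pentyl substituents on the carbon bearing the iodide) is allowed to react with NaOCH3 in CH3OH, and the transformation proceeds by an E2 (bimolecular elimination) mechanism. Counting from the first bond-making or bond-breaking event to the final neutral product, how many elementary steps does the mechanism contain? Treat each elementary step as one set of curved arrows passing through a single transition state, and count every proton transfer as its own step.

Step 1: The strong base CH3O⁻ removes a β-hydrogen; in the same concerted event the electrons of the breaking C–H bond form the new π(C=C) bond and the C–I σ-bond breaks, expelling I⁻. Anti-periplanar geometry; one transition state.
Total: 1 elementary step.

1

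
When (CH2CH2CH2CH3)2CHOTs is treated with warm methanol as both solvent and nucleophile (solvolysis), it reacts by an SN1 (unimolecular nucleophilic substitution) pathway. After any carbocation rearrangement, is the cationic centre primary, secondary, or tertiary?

Step 1: The C–O bond breaks with both electrons going to the tosylate; TsO⁻ leaves and a secondary carbocation remains.
No single 1,2-shift to an adjacent carbon would give a more-substituted cation, so no rearrangement occurs.

secondary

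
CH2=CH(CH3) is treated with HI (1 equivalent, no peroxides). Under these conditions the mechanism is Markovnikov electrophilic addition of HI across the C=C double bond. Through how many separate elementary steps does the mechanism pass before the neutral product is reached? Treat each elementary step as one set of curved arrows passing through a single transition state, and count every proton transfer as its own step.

Step 1: Electrophilic addition begins with the π(C=C) electrons forming a bond to the proton of HI. Following Markovnikov's rule, the resulting cation is secondary. The H–I bond breaks heterolytically, releasing I⁻.
(No 1,2-shift: no single shift to an adjacent carbon would give a more stable cation.)
Step 2: I⁻ captures the cation: a lone pair on I⁻ fills the empty p orbital, producing the alkyl halide product.
Total: 2 elementary steps.

2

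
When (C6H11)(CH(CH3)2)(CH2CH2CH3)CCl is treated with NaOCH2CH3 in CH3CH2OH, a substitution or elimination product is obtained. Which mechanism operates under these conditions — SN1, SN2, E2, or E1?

E2

Conditions: a strong base with a tertiary substrate bearing a β-hydrogen.
These conditions are the textbook signature of the E2 pathway.
A strong (often hindered) base removes a β-H in concert with loss of the leaving group — bimolecular elimination.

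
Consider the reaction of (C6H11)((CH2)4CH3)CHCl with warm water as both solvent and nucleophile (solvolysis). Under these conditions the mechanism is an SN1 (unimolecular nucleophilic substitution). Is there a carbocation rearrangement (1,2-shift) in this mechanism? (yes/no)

The first-formed carbocation is secondary.
The adjacent cyclohexyl carbon already bears 2 other carbon substituents and has a hydrogen to migrate; after a 1,2-hydride shift from that carbon the positive charge sits on a tertiary centre.
Tertiary is more stable than secondary, so the shift occurs.

yes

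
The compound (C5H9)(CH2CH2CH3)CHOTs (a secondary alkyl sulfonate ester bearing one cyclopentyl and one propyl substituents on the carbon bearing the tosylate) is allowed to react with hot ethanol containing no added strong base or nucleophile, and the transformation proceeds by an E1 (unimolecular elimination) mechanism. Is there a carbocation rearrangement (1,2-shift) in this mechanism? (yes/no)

yes

The first-formed carbocation is secondary.
The adjacent cyclopentyl carbon already bears 2 other carbon substituents and has a hydrogen to migrate; after a 1,2-hydride shift from that carbon the positive charge sits on a tertiary centre.
Tertiary is more stable than secondary, so the shift occurs.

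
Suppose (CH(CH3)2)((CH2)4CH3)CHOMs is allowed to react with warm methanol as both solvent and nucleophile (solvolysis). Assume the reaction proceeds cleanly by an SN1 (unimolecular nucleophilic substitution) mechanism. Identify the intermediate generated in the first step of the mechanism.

secondary carbocation

Step 1: Unassisted departure of MsO⁻ (taking the C–O bonding pair) generates a secondary carbocation.
After step 1 the species present is a secondary carbocation.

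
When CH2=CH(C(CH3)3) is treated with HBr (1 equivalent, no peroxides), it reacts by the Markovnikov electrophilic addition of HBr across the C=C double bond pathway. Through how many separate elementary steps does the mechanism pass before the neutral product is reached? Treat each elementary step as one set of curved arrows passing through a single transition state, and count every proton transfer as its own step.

Step 1: The π electrons of the C=C bond attack a proton of HBr; Markovnikov addition places the new C–H on the less-substituted alkene carbon, so the positive charge ends up on the more-substituted carbon — a secondary carbocation. The H–Br bond breaks heterolytically, releasing Br⁻.
Step 2: A 1,2-methyl shift from the adjacent tert-butyl carbon moves the positive charge from the secondary centre to an adjacent carbon, generating a more stable tertiary carbocation.
Step 3: Br⁻ captures the cation: a lone pair on Br⁻ fills the empty p orbital, producing the alkyl halide product.
Total: 3 elementary steps.

3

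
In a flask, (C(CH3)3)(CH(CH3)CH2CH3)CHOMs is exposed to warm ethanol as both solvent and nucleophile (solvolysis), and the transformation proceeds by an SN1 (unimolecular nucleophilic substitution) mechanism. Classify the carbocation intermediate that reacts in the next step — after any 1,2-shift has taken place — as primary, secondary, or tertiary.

tertiary

Step 1: Ionisation: the C–O σ-bond cleaves heterolytically; both bonding electrons depart with MsO⁻, leaving a secondary carbocation at the α-carbon.
Step 2: Carbocation rearrangement: a 1,2-hydride shift from the adjacent sec-butyl carbon converts the initially-formed secondary cation into the more stable tertiary cation.
The cation rearranges from secondary to tertiary via a 1,2-hydride shift from the adjacent sec-butyl carbon; the tertiary cation is what reacts next.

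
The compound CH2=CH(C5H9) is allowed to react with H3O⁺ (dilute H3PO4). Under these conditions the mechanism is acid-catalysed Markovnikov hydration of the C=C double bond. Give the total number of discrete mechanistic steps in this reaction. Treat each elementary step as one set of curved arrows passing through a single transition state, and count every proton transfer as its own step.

4

Step 1: Protonation of the alkene by H3O⁺: the π bond acts as the nucleophile and picks up H⁺, giving the more stable (Markovnikov) secondary carbocation. H2O is released.
Step 2: A 1,2-hydride shift from the adjacent cyclopentyl carbon moves the positive charge from the secondary centre to an adjacent carbon, generating a more stable tertiary carbocation.
Step 3: Water acts as the nucleophile: an oxygen lone pair bonds to the cationic carbon, giving an oxonium-ion intermediate.
Step 4: H2O removes a proton from the oxonium oxygen, regenerating H3O⁺ and giving the neutral alcohol.
Total: 4 elementary steps.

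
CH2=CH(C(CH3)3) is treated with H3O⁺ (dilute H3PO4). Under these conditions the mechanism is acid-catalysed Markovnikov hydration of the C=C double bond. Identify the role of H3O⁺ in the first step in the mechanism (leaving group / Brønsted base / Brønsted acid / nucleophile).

Step 1: Electrophilic addition begins with the π(C=C) electrons forming a bond to the proton of H3O⁺. Following Markovnikov's rule, the resulting cation is secondary. H2O is released.
H3O⁺ in the first step donates a proton in a proton-transfer step — a Brønsted acid.

Brønsted acid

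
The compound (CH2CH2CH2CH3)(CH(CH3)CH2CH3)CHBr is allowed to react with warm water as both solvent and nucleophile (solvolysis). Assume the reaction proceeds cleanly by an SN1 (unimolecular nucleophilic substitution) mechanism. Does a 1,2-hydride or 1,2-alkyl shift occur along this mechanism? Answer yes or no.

yes

The first-formed carbocation is secondary.
The adjacent sec-butyl carbon already bears 2 other carbon substituents and has a hydrogen to migrate; after a 1,2-hydride shift from that carbon the positive charge sits on a tertiary centre.
Tertiary is more stable than secondary, so the shift occurs.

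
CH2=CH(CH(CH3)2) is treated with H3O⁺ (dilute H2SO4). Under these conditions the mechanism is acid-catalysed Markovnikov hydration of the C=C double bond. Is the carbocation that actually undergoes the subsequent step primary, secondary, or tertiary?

tertiary

Step 1: The π electrons of the C=C bond attack a proton of H3O⁺; Markovnikov addition places the new C–H on the less-substituted alkene carbon, so the positive charge ends up on the more-substituted carbon — a secondary carbocation. H2O is released.
Step 2: A hydride (H with its bonding pair) migrates from the adjacent isopropyl carbon to the cationic centre — a 1,2-hydride shift — upgrading the secondary cation to a tertiary one.
The cation rearranges from secondary to tertiary via a 1,2-hydride shift from the adjacent isopropyl carbon; the tertiary cation is what reacts next.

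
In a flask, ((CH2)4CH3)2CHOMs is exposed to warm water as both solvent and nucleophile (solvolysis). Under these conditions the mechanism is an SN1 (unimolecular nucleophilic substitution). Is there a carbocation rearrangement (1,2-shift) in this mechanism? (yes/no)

no

The first-formed carbocation is secondary.
No single 1,2-shift to an adjacent carbon would produce a more-substituted cation than the one already present, so no rearrangement occurs.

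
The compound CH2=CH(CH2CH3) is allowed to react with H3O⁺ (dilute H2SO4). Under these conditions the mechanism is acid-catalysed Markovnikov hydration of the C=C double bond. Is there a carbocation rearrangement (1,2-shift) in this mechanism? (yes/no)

The first-formed carbocation is secondary.
No single 1,2-shift to an adjacent carbon would produce a more-substituted cation than the one already present, so no rearrangement occurs.

no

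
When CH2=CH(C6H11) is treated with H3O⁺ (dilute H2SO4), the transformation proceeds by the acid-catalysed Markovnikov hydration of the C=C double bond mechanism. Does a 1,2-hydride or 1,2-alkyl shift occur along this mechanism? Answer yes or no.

yes

The first-formed carbocation is secondary.
The adjacent cyclohexyl carbon already bears 2 other carbon substituents and has a hydrogen to migrate; after a 1,2-hydride shift from that carbon the positive charge sits on a tertiary centre.
Tertiary is more stable than secondary, so the shift occurs.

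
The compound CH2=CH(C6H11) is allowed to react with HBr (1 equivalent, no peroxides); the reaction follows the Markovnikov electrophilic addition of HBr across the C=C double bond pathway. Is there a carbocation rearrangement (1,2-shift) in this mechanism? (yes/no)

yes

The first-formed carbocation is secondary.
The adjacent cyclohexyl carbon already bears 2 other carbon substituents and has a hydrogen to migrate; after a 1,2-hydride shift from that carbon the positive charge sits on a tertiary centre.
Tertiary is more stable than secondary, so the shift occurs.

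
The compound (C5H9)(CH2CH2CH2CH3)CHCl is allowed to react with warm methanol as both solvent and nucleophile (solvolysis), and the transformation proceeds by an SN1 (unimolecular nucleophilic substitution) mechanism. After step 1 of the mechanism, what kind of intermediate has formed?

Step 1: Unassisted departure of Cl⁻ (taking the C–Cl bonding pair) generates a secondary carbocation.
After step 1 the species present is a secondary carbocation.

secondary carbocation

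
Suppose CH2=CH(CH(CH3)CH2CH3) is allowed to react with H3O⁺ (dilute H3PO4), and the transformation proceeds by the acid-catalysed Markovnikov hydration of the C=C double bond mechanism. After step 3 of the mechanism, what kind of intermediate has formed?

Step 1: Protonation of the alkene by H3O⁺: the π bond acts as the nucleophile and picks up H⁺, giving the more stable (Markovnikov) secondary carbocation. H2O is released.
Step 2: A 1,2-hydride shift from the adjacent sec-butyl carbon moves the positive charge from the secondary centre to an adjacent carbon, generating a more stable tertiary carbocation.
Step 3: Water acts as the nucleophile: an oxygen lone pair bonds to the cationic carbon, giving an oxonium-ion intermediate.
After step 3 the species present is an oxonium ion.

oxonium ion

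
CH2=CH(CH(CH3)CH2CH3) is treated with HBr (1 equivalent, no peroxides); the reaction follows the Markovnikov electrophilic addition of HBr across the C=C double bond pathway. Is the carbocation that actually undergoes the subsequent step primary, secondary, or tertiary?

Step 1: The π electrons of the C=C bond attack a proton of HBr; Markovnikov addition places the new C–H on the less-substituted alkene carbon, so the positive charge ends up on the more-substituted carbon — a secondary carbocation. The H–Br bond breaks heterolytically, releasing Br⁻.
Step 2: A hydride (H with its bonding pair) migrates from the adjacent sec-butyl carbon to the cationic centre — a 1,2-hydride shift — upgrading the secondary cation to a tertiary one.
The cation rearranges from secondary to tertiary via a 1,2-hydride shift from the adjacent sec-butyl carbon; the tertiary cation is what reacts next.

tertiary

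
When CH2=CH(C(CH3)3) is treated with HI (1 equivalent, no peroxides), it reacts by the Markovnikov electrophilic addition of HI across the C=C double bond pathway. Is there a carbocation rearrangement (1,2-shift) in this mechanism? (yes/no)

yes

The first-formed carbocation is secondary.
The adjacent tert-butyl carbon has no hydrogen but bears methyl groups; migration of one methyl with its bonding pair (a 1,2-methyl shift) places the charge on a tertiary centre.
Tertiary is more stable than secondary, so the shift occurs.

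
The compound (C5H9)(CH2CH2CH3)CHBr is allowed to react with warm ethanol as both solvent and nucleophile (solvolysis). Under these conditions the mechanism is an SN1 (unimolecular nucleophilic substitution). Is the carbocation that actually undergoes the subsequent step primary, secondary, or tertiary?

tertiary

Step 1: The C–Br bond breaks with both electrons going to the bromide; Br⁻ leaves and a secondary carbocation remains.
Step 2: A hydride (H with its bonding pair) migrates from the adjacent cyclopentyl carbon to the cationic centre — a 1,2-hydride shift — upgrading the secondary cation to a tertiary one.
The cation rearranges from secondary to tertiary via a 1,2-hydride shift from the adjacent cyclopentyl carbon; the tertiary cation is what reacts next.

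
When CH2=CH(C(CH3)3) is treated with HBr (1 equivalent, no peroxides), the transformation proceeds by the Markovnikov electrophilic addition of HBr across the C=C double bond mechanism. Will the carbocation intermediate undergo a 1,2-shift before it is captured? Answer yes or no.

The first-formed carbocation is secondary.
The adjacent tert-butyl carbon has no hydrogen but bears methyl groups; migration of one methyl with its bonding pair (a 1,2-methyl shift) places the charge on a tertiary centre.
Tertiary is more stable than secondary, so the shift occurs.

yes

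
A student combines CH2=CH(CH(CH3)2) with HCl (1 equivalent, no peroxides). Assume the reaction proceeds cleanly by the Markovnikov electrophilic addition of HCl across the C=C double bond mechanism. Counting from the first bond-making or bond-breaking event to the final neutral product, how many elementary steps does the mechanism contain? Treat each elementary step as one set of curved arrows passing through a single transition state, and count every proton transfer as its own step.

3

Step 1: Protonation of the alkene by HCl: the π bond acts as the nucleophile and picks up H⁺, giving the more stable (Markovnikov) secondary carbocation. The H–Cl bond breaks heterolytically, releasing Cl⁻.
Step 2: Carbocation rearrangement: a 1,2-hydride shift from the adjacent isopropyl carbon converts the initially-formed secondary cation into the more stable tertiary cation.
Step 3: The Cl⁻ anion donates a lone pair to the carbocation, forming the new C–Cl σ-bond and giving the neutral alkyl halide.
Total: 3 elementary steps.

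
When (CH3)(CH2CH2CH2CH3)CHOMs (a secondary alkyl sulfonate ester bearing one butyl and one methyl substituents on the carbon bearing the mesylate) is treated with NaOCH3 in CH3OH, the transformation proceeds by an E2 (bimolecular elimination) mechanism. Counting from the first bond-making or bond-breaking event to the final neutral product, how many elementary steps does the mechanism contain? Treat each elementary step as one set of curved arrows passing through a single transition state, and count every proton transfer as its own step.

1

Step 1: In one step, CH3O⁻ pulls off a β-proton, the C–O bond cleaves, and a C=C double bond forms between the α- and β-carbons (E2, anti elimination).
Total: 1 elementary step.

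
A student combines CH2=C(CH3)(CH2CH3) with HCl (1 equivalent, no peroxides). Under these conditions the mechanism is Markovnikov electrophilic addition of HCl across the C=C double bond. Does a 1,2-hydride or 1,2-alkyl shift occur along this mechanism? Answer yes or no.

no

The first-formed carbocation is tertiary.
No single 1,2-shift to an adjacent carbon would produce a more-substituted cation than the one already present, so no rearrangement occurs.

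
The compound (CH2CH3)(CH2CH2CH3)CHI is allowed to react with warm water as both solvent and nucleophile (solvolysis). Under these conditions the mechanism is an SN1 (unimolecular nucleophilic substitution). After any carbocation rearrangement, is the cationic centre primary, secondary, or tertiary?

Step 1: Unassisted departure of I⁻ (taking the C–I bonding pair) generates a secondary carbocation.
No single 1,2-shift to an adjacent carbon would give a more-substituted cation, so no rearrangement occurs.

secondary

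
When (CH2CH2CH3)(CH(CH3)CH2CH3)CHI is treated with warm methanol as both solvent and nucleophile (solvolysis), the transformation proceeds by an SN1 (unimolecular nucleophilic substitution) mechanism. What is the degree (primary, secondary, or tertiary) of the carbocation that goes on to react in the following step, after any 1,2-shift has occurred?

tertiary

Step 1: Unassisted departure of I⁻ (taking the C–I bonding pair) generates a secondary carbocation.
Step 2: Carbocation rearrangement: a 1,2-hydride shift from the adjacent sec-butyl carbon converts the initially-formed secondary cation into the more stable tertiary cation.
The cation rearranges from secondary to tertiary via a 1,2-hydride shift from the adjacent sec-butyl carbon; the tertiary cation is what reacts next.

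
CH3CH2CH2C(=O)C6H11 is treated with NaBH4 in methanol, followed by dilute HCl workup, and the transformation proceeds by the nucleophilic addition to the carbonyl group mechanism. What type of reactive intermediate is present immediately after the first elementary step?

tetrahedral alkoxide intermediate

Step 1: Nucleophilic addition: H⁻ (delivered from BH4⁻) adds to the carbonyl carbon, pushing the π(C=O) electron pair onto oxygen and giving a tetrahedral alkoxide.
After step 1 the species present is a tetrahedral alkoxide intermediate.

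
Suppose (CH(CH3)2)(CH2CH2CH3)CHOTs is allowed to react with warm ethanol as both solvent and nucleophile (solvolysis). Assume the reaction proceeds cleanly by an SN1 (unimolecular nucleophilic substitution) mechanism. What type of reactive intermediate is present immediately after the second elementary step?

tertiary carbocation

Step 1: The C–O bond breaks with both electrons going to the tosylate; TsO⁻ leaves and a secondary carbocation remains.
Step 2: A hydride (H with its bonding pair) migrates from the adjacent isopropyl carbon to the cationic centre — a 1,2-hydride shift — upgrading the secondary cation to a tertiary one.
After step 2 the species present is a tertiary carbocation.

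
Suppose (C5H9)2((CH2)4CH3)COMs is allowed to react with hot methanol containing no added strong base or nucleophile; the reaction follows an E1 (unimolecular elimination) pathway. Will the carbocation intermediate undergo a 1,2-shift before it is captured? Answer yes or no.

The first-formed carbocation is tertiary.
No single 1,2-shift to an adjacent carbon would produce a more-substituted cation than the one already present, so no rearrangement occurs.

no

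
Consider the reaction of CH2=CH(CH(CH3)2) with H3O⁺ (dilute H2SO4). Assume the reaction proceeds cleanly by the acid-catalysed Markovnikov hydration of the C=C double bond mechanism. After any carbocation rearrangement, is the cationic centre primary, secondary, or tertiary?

tertiary

Step 1: Protonation of the alkene by H3O⁺: the π bond acts as the nucleophile and picks up H⁺, giving the more stable (Markovnikov) secondary carbocation. H2O is released.
Step 2: Carbocation rearrangement: a 1,2-hydride shift from the adjacent isopropyl carbon converts the initially-formed secondary cation into the more stable tertiary cation.
The cation rearranges from secondary to tertiary via a 1,2-hydride shift from the adjacent isopropyl carbon; the tertiary cation is what reacts next.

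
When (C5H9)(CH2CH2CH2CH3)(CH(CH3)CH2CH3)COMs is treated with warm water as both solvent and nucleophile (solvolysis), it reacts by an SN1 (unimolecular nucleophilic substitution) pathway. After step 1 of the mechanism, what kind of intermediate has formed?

Step 1: Rate-determining heterolysis of the C–O bond gives MsO⁻ and a tertiary carbocation.
After step 1 the species present is a tertiary carbocation.

tertiary carbocation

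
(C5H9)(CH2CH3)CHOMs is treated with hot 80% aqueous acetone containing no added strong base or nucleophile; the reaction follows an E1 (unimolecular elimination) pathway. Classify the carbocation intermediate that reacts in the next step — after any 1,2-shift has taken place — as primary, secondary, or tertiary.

tertiary

Step 1: Ionisation: the C–O σ-bond cleaves heterolytically; both bonding electrons depart with MsO⁻, leaving a secondary carbocation at the α-carbon.
Step 2: A 1,2-hydride shift from the adjacent cyclopentyl carbon moves the positive charge from the secondary centre to an adjacent carbon, generating a more stable tertiary carbocation.
The cation rearranges from secondary to tertiary via a 1,2-hydride shift from the adjacent cyclopentyl carbon; the tertiary cation is what reacts next.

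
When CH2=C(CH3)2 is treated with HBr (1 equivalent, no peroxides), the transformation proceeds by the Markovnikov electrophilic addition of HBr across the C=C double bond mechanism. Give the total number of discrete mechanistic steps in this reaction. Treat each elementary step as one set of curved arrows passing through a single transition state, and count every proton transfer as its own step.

2

Step 1: The π electrons of the C=C bond attack a proton of HBr; Markovnikov addition places the new C–H on the less-substituted alkene carbon, so the positive charge ends up on the more-substituted carbon — a tertiary carbocation. The H–Br bond breaks heterolytically, releasing Br⁻.
(No 1,2-shift: no single shift to an adjacent carbon would give a more stable cation.)
Step 2: Br⁻ captures the cation: a lone pair on Br⁻ fills the empty p orbital, producing the alkyl halide product.
Total: 2 elementary steps.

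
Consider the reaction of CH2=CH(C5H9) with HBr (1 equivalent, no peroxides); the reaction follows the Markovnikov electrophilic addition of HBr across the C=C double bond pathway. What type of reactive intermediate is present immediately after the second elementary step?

Step 1: The π electrons of the C=C bond attack a proton of HBr; Markovnikov addition places the new C–H on the less-substituted alkene carbon, so the positive charge ends up on the more-substituted carbon — a secondary carbocation. The H–Br bond breaks heterolytically, releasing Br⁻.
Step 2: Carbocation rearrangement: a 1,2-hydride shift from the adjacent cyclopentyl carbon converts the initially-formed secondary cation into the more stable tertiary cation.
After step 2 the species present is a tertiary carbocation.

tertiary carbocation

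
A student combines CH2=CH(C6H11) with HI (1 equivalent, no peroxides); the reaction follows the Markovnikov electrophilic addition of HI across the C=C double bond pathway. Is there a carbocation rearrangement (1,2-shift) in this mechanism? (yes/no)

yes

The first-formed carbocation is secondary.
The adjacent cyclohexyl carbon already bears 2 other carbon substituents and has a hydrogen to migrate; after a 1,2-hydride shift from that carbon the positive charge sits on a tertiary centre.
Tertiary is more stable than secondary, so the shift occurs.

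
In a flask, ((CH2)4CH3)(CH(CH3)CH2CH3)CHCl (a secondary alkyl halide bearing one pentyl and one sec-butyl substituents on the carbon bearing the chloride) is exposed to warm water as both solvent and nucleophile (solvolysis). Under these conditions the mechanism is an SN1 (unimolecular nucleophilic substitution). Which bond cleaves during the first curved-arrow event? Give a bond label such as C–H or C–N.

Step 1: Unassisted departure of Cl⁻ (taking the C–Cl bonding pair) generates a secondary carbocation.
The bond broken in this step is the C–Cl bond.

C–Cl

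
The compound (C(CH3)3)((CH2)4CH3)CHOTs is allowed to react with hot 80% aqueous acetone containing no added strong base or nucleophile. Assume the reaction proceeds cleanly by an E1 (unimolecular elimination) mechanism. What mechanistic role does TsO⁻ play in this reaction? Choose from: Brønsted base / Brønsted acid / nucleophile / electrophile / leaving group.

Step 1: Rate-determining heterolysis of the C–O bond gives TsO⁻ and a secondary carbocation.
TsO⁻ departs with both electrons of the breaking σ-bond — that is the definition of a leaving group.

leaving group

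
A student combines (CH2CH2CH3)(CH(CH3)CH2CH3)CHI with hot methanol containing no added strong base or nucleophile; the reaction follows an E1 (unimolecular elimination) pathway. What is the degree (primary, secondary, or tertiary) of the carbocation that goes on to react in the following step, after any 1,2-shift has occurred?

Step 1: The C–I bond breaks with both electrons going to the iodide; I⁻ leaves and a secondary carbocation remains.
Step 2: A 1,2-hydride shift from the adjacent sec-butyl carbon moves the positive charge from the secondary centre to an adjacent carbon, generating a more stable tertiary carbocation.
The cation rearranges from secondary to tertiary via a 1,2-hydride shift from the adjacent sec-butyl carbon; the tertiary cation is what reacts next.

tertiary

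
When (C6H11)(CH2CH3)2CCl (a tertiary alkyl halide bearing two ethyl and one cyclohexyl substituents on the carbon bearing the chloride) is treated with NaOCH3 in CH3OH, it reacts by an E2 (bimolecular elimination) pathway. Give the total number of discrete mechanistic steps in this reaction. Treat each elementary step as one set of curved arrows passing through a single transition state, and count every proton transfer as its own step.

1

Step 1: In one step, CH3O⁻ pulls off a β-proton, the C–Cl bond cleaves, and a C=C double bond forms between the α- and β-carbons (E2, anti elimination).
Total: 1 elementary step.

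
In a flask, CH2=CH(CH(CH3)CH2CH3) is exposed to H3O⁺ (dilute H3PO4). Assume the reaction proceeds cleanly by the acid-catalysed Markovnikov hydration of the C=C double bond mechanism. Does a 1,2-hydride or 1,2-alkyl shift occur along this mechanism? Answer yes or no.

yes

The first-formed carbocation is secondary.
The adjacent sec-butyl carbon already bears 2 other carbon substituents and has a hydrogen to migrate; after a 1,2-hydride shift from that carbon the positive charge sits on a tertiary centre.
Tertiary is more stable than secondary, so the shift occurs.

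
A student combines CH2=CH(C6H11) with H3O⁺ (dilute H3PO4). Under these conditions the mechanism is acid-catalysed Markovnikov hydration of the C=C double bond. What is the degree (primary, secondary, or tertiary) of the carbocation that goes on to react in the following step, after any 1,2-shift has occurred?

Step 1: Electrophilic addition begins with the π(C=C) electrons forming a bond to the proton of H3O⁺. Following Markovnikov's rule, the resulting cation is secondary. H2O is released.
Step 2: A hydride (H with its bonding pair) migrates from the adjacent cyclohexyl carbon to the cationic centre — a 1,2-hydride shift — upgrading the secondary cation to a tertiary one.
The cation rearranges from secondary to tertiary via a 1,2-hydride shift from the adjacent cyclohexyl carbon; the tertiary cation is what reacts next.

tertiary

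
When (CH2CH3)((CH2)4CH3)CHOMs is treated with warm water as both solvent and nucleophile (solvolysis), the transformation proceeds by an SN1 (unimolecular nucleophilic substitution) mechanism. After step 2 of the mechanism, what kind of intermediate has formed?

Step 1: Ionisation: the C–O σ-bond cleaves heterolytically; both bonding electrons depart with MsO⁻, leaving a secondary carbocation at the α-carbon.
Step 2: A lone pair on the oxygen of H2O attacks the carbocation, forming a new C–O σ-bond and an oxonium ion.
After step 2 the species present is an oxonium ion.

oxonium ion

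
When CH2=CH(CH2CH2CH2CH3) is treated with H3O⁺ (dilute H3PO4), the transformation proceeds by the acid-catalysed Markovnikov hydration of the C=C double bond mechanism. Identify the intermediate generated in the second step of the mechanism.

oxonium ion

Step 1: Protonation of the alkene by H3O⁺: the π bond acts as the nucleophile and picks up H⁺, giving the more stable (Markovnikov) secondary carbocation. H2O is released.
Step 2: Water acts as the nucleophile: an oxygen lone pair bonds to the cationic carbon, giving an oxonium-ion intermediate.
After step 2 the species present is an oxonium ion.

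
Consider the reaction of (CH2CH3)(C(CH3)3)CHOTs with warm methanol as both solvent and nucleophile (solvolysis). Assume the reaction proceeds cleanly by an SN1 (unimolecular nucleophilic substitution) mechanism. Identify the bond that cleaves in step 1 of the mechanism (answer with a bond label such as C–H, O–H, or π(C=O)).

Step 1: Ionisation: the C–O σ-bond cleaves heterolytically; both bonding electrons depart with TsO⁻, leaving a secondary carbocation at the α-carbon.
The bond broken in this step is the C–O bond.

C–O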